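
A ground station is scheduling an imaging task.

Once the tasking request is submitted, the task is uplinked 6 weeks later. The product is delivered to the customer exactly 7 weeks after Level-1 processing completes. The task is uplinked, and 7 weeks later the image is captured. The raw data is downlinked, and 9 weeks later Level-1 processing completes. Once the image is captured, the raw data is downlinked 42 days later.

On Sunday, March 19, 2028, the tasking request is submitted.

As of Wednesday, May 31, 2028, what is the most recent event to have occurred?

The task is uplinked

The tasking request is submitted: Mar 19, 2028.
The task is uplinked: Mar 19, 2028 + 6 weeks = Apr 30, 2028.
The image is captured: Apr 30, 2028 + 7 weeks = Jun 18, 2028.
The raw data is downlinked: Jun 18, 2028 + 42 days = Jul 30, 2028.
Level-1 processing completes: Jul 30, 2028 + 9 weeks = Oct 1, 2028.
The product is delivered to the customer: Oct 1, 2028 + 7 weeks = Nov 19, 2028.
May 31, 2028 falls between when the task is uplinked (Apr 30, 2028) and when the image is captured (Jun 18, 2028).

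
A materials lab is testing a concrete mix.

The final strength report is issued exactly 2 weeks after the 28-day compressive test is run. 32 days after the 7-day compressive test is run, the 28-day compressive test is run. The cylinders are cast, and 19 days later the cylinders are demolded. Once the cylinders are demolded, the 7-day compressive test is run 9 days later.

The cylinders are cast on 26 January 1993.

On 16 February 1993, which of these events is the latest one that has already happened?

The cylinders are cast: Jan 26, 1993.
The cylinders are demolded: Jan 26, 1993 + 19 days = Feb 14, 1993.
The 7-day compressive test is run: Feb 14, 1993 + 9 days = Feb 23, 1993.
The 28-day compressive test is run: Feb 23, 1993 + 32 days = Mar 27, 1993.
The final strength report is issued: Mar 27, 1993 + 2 weeks = Apr 10, 1993.
Feb 16, 1993 falls between when the cylinders are demolded (Feb 14, 1993) and when the 7-day compressive test is run (Feb 23, 1993).

The cylinders are demolded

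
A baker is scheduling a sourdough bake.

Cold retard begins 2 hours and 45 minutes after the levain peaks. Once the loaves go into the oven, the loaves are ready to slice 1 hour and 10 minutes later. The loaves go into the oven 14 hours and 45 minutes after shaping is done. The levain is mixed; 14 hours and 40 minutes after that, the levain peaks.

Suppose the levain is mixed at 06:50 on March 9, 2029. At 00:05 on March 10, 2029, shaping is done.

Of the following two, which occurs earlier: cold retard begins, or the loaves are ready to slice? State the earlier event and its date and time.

The levain is mixed: 06:50 Mar 9, 2029.
The levain peaks: 06:50 Mar 9, 2029 + 14h40m = 21:30 Mar 9, 2029.
Cold retard begins: 21:30 Mar 9, 2029 + 2h45m = 00:15 Mar 10, 2029.
Shaping is done: 00:05 Mar 10, 2029.
The loaves go into the oven: 00:05 Mar 10, 2029 + 14h45m = 14:50 Mar 10, 2029.
The loaves are ready to slice: 14:50 Mar 10, 2029 + 1h10m = 16:00 Mar 10, 2029.
Comparing: cold retard begins at 00:15 Mar 10, 2029 vs the loaves are ready to slice at 16:00 Mar 10, 2029. Earlier: cold retard begins.

Cold retard begins — 00:15 on March 10, 2029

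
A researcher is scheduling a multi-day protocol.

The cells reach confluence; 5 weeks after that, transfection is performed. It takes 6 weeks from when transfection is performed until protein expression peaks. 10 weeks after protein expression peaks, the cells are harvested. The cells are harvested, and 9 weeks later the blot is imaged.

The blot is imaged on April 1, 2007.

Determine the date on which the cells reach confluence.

September 3, 2006

The blot is imaged: Apr 1, 2007.
The cells are harvested: Apr 1, 2007 − 9 weeks = Jan 28, 2007.
Protein expression peaks: Jan 28, 2007 − 10 weeks = Nov 19, 2006.
Transfection is performed: Nov 19, 2006 − 6 weeks = Oct 8, 2006.
The cells reach confluence: Oct 8, 2006 − 5 weeks = Sep 3, 2006.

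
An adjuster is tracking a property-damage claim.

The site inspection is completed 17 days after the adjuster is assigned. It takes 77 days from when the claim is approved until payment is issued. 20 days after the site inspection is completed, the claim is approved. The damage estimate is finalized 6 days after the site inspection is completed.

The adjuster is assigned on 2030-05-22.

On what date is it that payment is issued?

The adjuster is assigned: May 22, 2030.
The site inspection is completed: May 22, 2030 + 17 days = Jun 8, 2030.
The claim is approved: Jun 8, 2030 + 20 days = Jun 28, 2030.
Payment is issued: Jun 28, 2030 + 77 days = Sep 13, 2030.

2030-09-13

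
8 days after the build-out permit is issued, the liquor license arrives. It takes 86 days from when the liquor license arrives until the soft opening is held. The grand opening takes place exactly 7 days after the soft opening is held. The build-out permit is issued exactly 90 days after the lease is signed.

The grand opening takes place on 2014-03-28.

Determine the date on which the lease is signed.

2013-09-18

The grand opening takes place: Mar 28, 2014.
The soft opening is held: Mar 28, 2014 − 7 days = Mar 21, 2014.
The liquor license arrives: Mar 21, 2014 − 86 days = Dec 25, 2013.
The build-out permit is issued: Dec 25, 2013 − 8 days = Dec 17, 2013.
The lease is signed: Dec 17, 2013 − 90 days = Sep 18, 2013.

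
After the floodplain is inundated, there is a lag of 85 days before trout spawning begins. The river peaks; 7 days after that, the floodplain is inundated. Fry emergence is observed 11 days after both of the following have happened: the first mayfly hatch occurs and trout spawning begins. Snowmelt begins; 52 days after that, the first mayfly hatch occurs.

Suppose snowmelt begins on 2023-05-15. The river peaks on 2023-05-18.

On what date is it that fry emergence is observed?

2023-08-29

Snowmelt begins: May 15, 2023.
The first mayfly hatch occurs: May 15, 2023 + 52 days = Jul 6, 2023.
The river peaks: May 18, 2023.
The floodplain is inundated: May 18, 2023 + 7 days = May 25, 2023.
Trout spawning begins: May 25, 2023 + 85 days = Aug 18, 2023.
Both prerequisites met — the first mayfly hatch occurs (Jul 6, 2023), trout spawning begins (Aug 18, 2023); the later is Aug 18, 2023.
Fry emergence is observed: Aug 18, 2023 + 11 days = Aug 29, 2023.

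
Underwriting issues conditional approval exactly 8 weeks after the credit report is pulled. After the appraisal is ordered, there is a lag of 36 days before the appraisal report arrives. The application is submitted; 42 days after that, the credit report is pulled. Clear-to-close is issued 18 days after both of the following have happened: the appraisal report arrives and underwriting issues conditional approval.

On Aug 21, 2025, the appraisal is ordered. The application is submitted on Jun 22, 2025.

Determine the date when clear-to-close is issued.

The appraisal is ordered: Aug 21, 2025.
The appraisal report arrives: Aug 21, 2025 + 36 days = Sep 26, 2025.
The application is submitted: Jun 22, 2025.
The credit report is pulled: Jun 22, 2025 + 42 days = Aug 3, 2025.
Underwriting issues conditional approval: Aug 3, 2025 + 8 weeks = Sep 28, 2025.
Both prerequisites met — the appraisal report arrives (Sep 26, 2025), underwriting issues conditional approval (Sep 28, 2025); the later is Sep 28, 2025.
Clear-to-close is issued: Sep 28, 2025 + 18 days = Oct 16, 2025.

Oct 16, 2025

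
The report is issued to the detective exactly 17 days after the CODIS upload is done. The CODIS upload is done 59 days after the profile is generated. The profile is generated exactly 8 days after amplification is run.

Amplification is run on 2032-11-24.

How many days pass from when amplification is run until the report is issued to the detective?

Causal path: amplification is run → the profile is generated → the CODIS upload is done → the report is issued to the detective.
Total delay along the path: 8 + 59 + 17 = 84 days.

84 days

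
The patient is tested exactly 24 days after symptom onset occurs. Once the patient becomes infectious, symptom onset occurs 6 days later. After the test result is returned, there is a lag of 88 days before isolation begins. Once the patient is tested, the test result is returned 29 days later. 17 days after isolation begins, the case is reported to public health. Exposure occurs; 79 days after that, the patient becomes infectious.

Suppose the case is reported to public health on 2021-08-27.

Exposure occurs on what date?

2020-12-27

The case is reported to public health: Aug 27, 2021.
Isolation begins: Aug 27, 2021 − 17 days = Aug 10, 2021.
The test result is returned: Aug 10, 2021 − 88 days = May 14, 2021.
The patient is tested: May 14, 2021 − 29 days = Apr 15, 2021.
Symptom onset occurs: Apr 15, 2021 − 24 days = Mar 22, 2021.
The patient becomes infectious: Mar 22, 2021 − 6 days = Mar 16, 2021.
Exposure occurs: Mar 16, 2021 − 79 days = Dec 27, 2020.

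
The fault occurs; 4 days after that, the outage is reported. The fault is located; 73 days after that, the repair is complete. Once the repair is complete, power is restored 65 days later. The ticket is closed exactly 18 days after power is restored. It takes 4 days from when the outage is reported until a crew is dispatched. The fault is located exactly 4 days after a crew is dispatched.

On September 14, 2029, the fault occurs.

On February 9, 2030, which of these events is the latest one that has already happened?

The fault occurs: Sep 14, 2029.
The outage is reported: Sep 14, 2029 + 4 days = Sep 18, 2029.
A crew is dispatched: Sep 18, 2029 + 4 days = Sep 22, 2029.
The fault is located: Sep 22, 2029 + 4 days = Sep 26, 2029.
The repair is complete: Sep 26, 2029 + 73 days = Dec 8, 2029.
Power is restored: Dec 8, 2029 + 65 days = Feb 11, 2030.
The ticket is closed: Feb 11, 2030 + 18 days = Mar 1, 2030.
Feb 9, 2030 falls between when the repair is complete (Dec 8, 2029) and when power is restored (Feb 11, 2030).

The repair is complete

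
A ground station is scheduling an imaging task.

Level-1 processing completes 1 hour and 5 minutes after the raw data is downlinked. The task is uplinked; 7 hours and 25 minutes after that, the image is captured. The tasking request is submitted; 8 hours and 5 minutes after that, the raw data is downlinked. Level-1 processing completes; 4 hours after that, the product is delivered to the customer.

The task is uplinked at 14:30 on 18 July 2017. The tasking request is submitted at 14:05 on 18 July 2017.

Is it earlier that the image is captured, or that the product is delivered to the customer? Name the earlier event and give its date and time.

The image is captured — 21:55 on 18 July 2017

The task is uplinked: 14:30 Jul 18, 2017.
The image is captured: 14:30 Jul 18, 2017 + 7h25m = 21:55 Jul 18, 2017.
The tasking request is submitted: 14:05 Jul 18, 2017.
The raw data is downlinked: 14:05 Jul 18, 2017 + 8h05m = 22:10 Jul 18, 2017.
Level-1 processing completes: 22:10 Jul 18, 2017 + 1h05m = 23:15 Jul 18, 2017.
The product is delivered to the customer: 23:15 Jul 18, 2017 + 4h = 03:15 Jul 19, 2017.
Comparing: the image is captured at 21:55 Jul 18, 2017 vs the product is delivered to the customer at 03:15 Jul 19, 2017. Earlier: the image is captured.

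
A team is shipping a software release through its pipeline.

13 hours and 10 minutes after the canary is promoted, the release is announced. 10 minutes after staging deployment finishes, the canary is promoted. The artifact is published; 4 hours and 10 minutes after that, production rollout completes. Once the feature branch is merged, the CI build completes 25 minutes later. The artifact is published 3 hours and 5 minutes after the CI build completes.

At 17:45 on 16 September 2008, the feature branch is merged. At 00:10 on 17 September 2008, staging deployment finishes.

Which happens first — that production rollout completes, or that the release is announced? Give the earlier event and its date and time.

Production rollout completes — 01:25 on 17 September 2008

The feature branch is merged: 17:45 Sep 16, 2008.
The CI build completes: 17:45 Sep 16, 2008 + 25m = 18:10 Sep 16, 2008.
The artifact is published: 18:10 Sep 16, 2008 + 3h05m = 21:15 Sep 16, 2008.
Production rollout completes: 21:15 Sep 16, 2008 + 4h10m = 01:25 Sep 17, 2008.
Staging deployment finishes: 00:10 Sep 17, 2008.
The canary is promoted: 00:10 Sep 17, 2008 + 10m = 00:20 Sep 17, 2008.
The release is announced: 00:20 Sep 17, 2008 + 13h10m = 13:30 Sep 17, 2008.
Comparing: production rollout completes at 01:25 Sep 17, 2008 vs the release is announced at 13:30 Sep 17, 2008. Earlier: production rollout completes.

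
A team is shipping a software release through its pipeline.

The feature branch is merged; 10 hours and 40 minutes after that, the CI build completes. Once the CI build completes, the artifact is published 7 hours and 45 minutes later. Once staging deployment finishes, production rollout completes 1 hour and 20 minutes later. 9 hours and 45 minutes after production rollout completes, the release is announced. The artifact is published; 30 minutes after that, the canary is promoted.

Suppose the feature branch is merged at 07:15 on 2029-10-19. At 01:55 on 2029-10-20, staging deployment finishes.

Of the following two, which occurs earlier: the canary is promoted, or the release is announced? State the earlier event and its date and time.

The canary is promoted — 02:10 on 2029-10-20

The feature branch is merged: 07:15 Oct 19, 2029.
The CI build completes: 07:15 Oct 19, 2029 + 10h40m = 17:55 Oct 19, 2029.
The artifact is published: 17:55 Oct 19, 2029 + 7h45m = 01:40 Oct 20, 2029.
The canary is promoted: 01:40 Oct 20, 2029 + 30m = 02:10 Oct 20, 2029.
Staging deployment finishes: 01:55 Oct 20, 2029.
Production rollout completes: 01:55 Oct 20, 2029 + 1h20m = 03:15 Oct 20, 2029.
The release is announced: 03:15 Oct 20, 2029 + 9h45m = 13:00 Oct 20, 2029.
Comparing: the canary is promoted at 02:10 Oct 20, 2029 vs the release is announced at 13:00 Oct 20, 2029. Earlier: the canary is promoted.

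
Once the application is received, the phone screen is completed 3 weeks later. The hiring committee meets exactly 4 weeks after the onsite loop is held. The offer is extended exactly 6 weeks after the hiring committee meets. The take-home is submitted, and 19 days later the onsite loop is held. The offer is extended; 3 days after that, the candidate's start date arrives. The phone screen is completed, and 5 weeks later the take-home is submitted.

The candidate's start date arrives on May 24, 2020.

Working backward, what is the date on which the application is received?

The candidate's start date arrives: May 24, 2020.
The offer is extended: May 24, 2020 − 3 days = May 21, 2020.
The hiring committee meets: May 21, 2020 − 6 weeks = Apr 9, 2020.
The onsite loop is held: Apr 9, 2020 − 4 weeks = Mar 12, 2020.
The take-home is submitted: Mar 12, 2020 − 19 days = Feb 22, 2020.
The phone screen is completed: Feb 22, 2020 − 5 weeks = Jan 18, 2020.
The application is received: Jan 18, 2020 − 3 weeks = Dec 28, 2019.

December 28, 2019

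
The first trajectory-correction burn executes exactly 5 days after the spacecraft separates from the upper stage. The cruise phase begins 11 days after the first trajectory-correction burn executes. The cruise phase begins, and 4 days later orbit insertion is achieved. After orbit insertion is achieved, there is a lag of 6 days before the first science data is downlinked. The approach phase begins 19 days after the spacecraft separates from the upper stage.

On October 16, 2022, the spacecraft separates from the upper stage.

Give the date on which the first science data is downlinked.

November 11, 2022

The spacecraft separates from the upper stage: Oct 16, 2022.
The first trajectory-correction burn executes: Oct 16, 2022 + 5 days = Oct 21, 2022.
The cruise phase begins: Oct 21, 2022 + 11 days = Nov 1, 2022.
Orbit insertion is achieved: Nov 1, 2022 + 4 days = Nov 5, 2022.
The first science data is downlinked: Nov 5, 2022 + 6 days = Nov 11, 2022.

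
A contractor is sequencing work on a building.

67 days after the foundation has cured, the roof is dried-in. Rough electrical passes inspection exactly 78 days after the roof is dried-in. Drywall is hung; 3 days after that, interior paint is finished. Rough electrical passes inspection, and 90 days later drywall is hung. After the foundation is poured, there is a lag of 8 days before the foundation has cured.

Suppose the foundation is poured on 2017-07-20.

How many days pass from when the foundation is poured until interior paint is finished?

Causal path: the foundation is poured → the foundation has cured → the roof is dried-in → rough electrical passes inspection → drywall is hung → interior paint is finished.
Total delay along the path: 8 + 67 + 78 + 90 + 3 = 246 days.

246 days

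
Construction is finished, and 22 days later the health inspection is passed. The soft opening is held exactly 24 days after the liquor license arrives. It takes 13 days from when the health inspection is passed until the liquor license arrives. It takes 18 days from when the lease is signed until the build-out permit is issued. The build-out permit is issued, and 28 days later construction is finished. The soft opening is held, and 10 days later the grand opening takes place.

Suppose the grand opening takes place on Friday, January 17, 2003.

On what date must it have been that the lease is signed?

Tuesday, September 24, 2002

The grand opening takes place: Jan 17, 2003.
The soft opening is held: Jan 17, 2003 − 10 days = Jan 7, 2003.
The liquor license arrives: Jan 7, 2003 − 24 days = Dec 14, 2002.
The health inspection is passed: Dec 14, 2002 − 13 days = Dec 1, 2002.
Construction is finished: Dec 1, 2002 − 22 days = Nov 9, 2002.
The build-out permit is issued: Nov 9, 2002 − 28 days = Oct 12, 2002.
The lease is signed: Oct 12, 2002 − 18 days = Sep 24, 2002.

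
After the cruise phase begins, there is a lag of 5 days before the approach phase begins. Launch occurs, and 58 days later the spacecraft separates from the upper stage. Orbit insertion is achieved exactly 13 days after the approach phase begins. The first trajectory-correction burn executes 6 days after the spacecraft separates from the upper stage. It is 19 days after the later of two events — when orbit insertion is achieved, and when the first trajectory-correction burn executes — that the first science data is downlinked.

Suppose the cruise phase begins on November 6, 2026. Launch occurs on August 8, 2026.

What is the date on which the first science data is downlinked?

December 13, 2026

The cruise phase begins: Nov 6, 2026.
The approach phase begins: Nov 6, 2026 + 5 days = Nov 11, 2026.
Orbit insertion is achieved: Nov 11, 2026 + 13 days = Nov 24, 2026.
Launch occurs: Aug 8, 2026.
The spacecraft separates from the upper stage: Aug 8, 2026 + 58 days = Oct 5, 2026.
The first trajectory-correction burn executes: Oct 5, 2026 + 6 days = Oct 11, 2026.
Both prerequisites met — orbit insertion is achieved (Nov 24, 2026), the first trajectory-correction burn executes (Oct 11, 2026); the later is Nov 24, 2026.
The first science data is downlinked: Nov 24, 2026 + 19 days = Dec 13, 2026.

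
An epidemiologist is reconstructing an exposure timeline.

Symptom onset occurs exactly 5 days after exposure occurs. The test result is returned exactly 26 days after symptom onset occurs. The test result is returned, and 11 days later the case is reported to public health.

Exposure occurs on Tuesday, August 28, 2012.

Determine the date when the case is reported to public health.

Exposure occurs: Aug 28, 2012.
Symptom onset occurs: Aug 28, 2012 + 5 days = Sep 2, 2012.
The test result is returned: Sep 2, 2012 + 26 days = Sep 28, 2012.
The case is reported to public health: Sep 28, 2012 + 11 days = Oct 9, 2012.

Tuesday, October 9, 2012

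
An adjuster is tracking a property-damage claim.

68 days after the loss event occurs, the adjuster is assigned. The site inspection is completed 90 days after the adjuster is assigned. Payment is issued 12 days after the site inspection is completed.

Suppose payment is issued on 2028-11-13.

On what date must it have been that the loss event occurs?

Payment is issued: Nov 13, 2028.
The site inspection is completed: Nov 13, 2028 − 12 days = Nov 1, 2028.
The adjuster is assigned: Nov 1, 2028 − 90 days = Aug 3, 2028.
The loss event occurs: Aug 3, 2028 − 68 days = May 27, 2028.

2028-05-27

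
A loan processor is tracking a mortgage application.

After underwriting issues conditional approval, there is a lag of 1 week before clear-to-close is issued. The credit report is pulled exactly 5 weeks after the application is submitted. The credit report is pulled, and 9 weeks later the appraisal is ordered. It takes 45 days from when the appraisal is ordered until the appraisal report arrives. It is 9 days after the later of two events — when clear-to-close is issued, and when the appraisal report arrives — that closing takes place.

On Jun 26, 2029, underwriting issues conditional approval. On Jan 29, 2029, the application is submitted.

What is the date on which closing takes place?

Underwriting issues conditional approval: Jun 26, 2029.
Clear-to-close is issued: Jun 26, 2029 + 1 week = Jul 3, 2029.
The application is submitted: Jan 29, 2029.
The credit report is pulled: Jan 29, 2029 + 5 weeks = Mar 5, 2029.
The appraisal is ordered: Mar 5, 2029 + 9 weeks = May 7, 2029.
The appraisal report arrives: May 7, 2029 + 45 days = Jun 21, 2029.
Both prerequisites met — clear-to-close is issued (Jul 3, 2029), the appraisal report arrives (Jun 21, 2029); the later is Jul 3, 2029.
Closing takes place: Jul 3, 2029 + 9 days = Jul 12, 2029.

Jul 12, 2029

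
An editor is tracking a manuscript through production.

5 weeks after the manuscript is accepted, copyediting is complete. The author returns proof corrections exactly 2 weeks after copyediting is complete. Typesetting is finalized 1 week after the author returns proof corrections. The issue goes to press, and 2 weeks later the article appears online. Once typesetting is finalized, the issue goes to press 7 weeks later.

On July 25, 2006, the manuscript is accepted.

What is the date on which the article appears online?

The manuscript is accepted: Jul 25, 2006.
Copyediting is complete: Jul 25, 2006 + 5 weeks = Aug 29, 2006.
The author returns proof corrections: Aug 29, 2006 + 2 weeks = Sep 12, 2006.
Typesetting is finalized: Sep 12, 2006 + 1 week = Sep 19, 2006.
The issue goes to press: Sep 19, 2006 + 7 weeks = Nov 7, 2006.
The article appears online: Nov 7, 2006 + 2 weeks = Nov 21, 2006.

November 21, 2006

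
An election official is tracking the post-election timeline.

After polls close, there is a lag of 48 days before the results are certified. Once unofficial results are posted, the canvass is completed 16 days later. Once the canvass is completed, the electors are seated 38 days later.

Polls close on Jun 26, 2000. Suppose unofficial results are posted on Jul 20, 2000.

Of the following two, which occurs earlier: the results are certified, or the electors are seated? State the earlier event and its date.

Polls close: Jun 26, 2000.
The results are certified: Jun 26, 2000 + 48 days = Aug 13, 2000.
Unofficial results are posted: Jul 20, 2000.
The canvass is completed: Jul 20, 2000 + 16 days = Aug 5, 2000.
The electors are seated: Aug 5, 2000 + 38 days = Sep 12, 2000.
Comparing: the results are certified on Aug 13, 2000 vs the electors are seated on Sep 12, 2000. Earlier: the results are certified.

The results are certified — Aug 13, 2000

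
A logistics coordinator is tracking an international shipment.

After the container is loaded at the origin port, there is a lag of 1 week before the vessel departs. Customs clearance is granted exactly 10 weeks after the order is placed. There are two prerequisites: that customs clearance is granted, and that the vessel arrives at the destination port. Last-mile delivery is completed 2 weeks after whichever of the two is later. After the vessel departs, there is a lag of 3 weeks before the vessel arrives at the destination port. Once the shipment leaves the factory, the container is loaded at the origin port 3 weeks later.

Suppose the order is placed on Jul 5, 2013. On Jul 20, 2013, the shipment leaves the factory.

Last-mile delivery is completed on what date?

Sep 27, 2013

The order is placed: Jul 5, 2013.
Customs clearance is granted: Jul 5, 2013 + 10 weeks = Sep 13, 2013.
The shipment leaves the factory: Jul 20, 2013.
The container is loaded at the origin port: Jul 20, 2013 + 3 weeks = Aug 10, 2013.
The vessel departs: Aug 10, 2013 + 1 week = Aug 17, 2013.
The vessel arrives at the destination port: Aug 17, 2013 + 3 weeks = Sep 7, 2013.
Both prerequisites met — customs clearance is granted (Sep 13, 2013), the vessel arrives at the destination port (Sep 7, 2013); the later is Sep 13, 2013.
Last-mile delivery is completed: Sep 13, 2013 + 2 weeks = Sep 27, 2013.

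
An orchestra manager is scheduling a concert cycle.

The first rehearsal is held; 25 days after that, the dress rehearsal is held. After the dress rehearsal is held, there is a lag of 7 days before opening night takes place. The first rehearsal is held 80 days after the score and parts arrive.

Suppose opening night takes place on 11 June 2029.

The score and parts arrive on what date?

19 February 2029

Opening night takes place: Jun 11, 2029.
The dress rehearsal is held: Jun 11, 2029 − 7 days = Jun 4, 2029.
The first rehearsal is held: Jun 4, 2029 − 25 days = May 10, 2029.
The score and parts arrive: May 10, 2029 − 80 days = Feb 19, 2029.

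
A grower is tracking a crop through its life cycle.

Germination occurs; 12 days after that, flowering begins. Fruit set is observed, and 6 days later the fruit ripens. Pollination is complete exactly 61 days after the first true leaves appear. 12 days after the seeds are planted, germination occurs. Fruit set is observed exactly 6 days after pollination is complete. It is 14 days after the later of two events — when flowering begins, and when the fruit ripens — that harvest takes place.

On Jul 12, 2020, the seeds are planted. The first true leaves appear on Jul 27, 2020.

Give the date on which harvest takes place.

The seeds are planted: Jul 12, 2020.
Germination occurs: Jul 12, 2020 + 12 days = Jul 24, 2020.
Flowering begins: Jul 24, 2020 + 12 days = Aug 5, 2020.
The first true leaves appear: Jul 27, 2020.
Pollination is complete: Jul 27, 2020 + 61 days = Sep 26, 2020.
Fruit set is observed: Sep 26, 2020 + 6 days = Oct 2, 2020.
The fruit ripens: Oct 2, 2020 + 6 days = Oct 8, 2020.
Both prerequisites met — flowering begins (Aug 5, 2020), the fruit ripens (Oct 8, 2020); the later is Oct 8, 2020.
Harvest takes place: Oct 8, 2020 + 14 days = Oct 22, 2020.

Oct 22, 2020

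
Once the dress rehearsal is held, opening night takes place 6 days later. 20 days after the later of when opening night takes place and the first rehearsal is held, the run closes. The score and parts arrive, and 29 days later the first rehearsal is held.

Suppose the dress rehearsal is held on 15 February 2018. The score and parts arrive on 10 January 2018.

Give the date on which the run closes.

13 March 2018

The dress rehearsal is held: Feb 15, 2018.
Opening night takes place: Feb 15, 2018 + 6 days = Feb 21, 2018.
The score and parts arrive: Jan 10, 2018.
The first rehearsal is held: Jan 10, 2018 + 29 days = Feb 8, 2018.
Both prerequisites met — opening night takes place (Feb 21, 2018), the first rehearsal is held (Feb 8, 2018); the later is Feb 21, 2018.
The run closes: Feb 21, 2018 + 20 days = Mar 13, 2018.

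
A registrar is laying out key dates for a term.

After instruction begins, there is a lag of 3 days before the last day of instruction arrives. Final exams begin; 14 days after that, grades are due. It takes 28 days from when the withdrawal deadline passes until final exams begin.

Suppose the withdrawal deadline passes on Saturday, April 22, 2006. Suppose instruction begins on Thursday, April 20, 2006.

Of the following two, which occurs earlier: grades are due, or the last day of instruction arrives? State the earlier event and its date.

The withdrawal deadline passes: Apr 22, 2006.
Final exams begin: Apr 22, 2006 + 28 days = May 20, 2006.
Grades are due: May 20, 2006 + 14 days = Jun 3, 2006.
Instruction begins: Apr 20, 2006.
The last day of instruction arrives: Apr 20, 2006 + 3 days = Apr 23, 2006.
Comparing: grades are due on Jun 3, 2006 vs the last day of instruction arrives on Apr 23, 2006. Earlier: the last day of instruction arrives.

The last day of instruction arrives — Sunday, April 23, 2006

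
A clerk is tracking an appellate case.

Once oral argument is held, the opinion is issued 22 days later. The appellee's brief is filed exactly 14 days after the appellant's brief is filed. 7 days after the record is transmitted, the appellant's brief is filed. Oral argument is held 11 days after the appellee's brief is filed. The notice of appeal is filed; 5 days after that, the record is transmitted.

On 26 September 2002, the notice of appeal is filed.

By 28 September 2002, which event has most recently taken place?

The notice of appeal is filed: Sep 26, 2002.
The record is transmitted: Sep 26, 2002 + 5 days = Oct 1, 2002.
The appellant's brief is filed: Oct 1, 2002 + 7 days = Oct 8, 2002.
The appellee's brief is filed: Oct 8, 2002 + 14 days = Oct 22, 2002.
Oral argument is held: Oct 22, 2002 + 11 days = Nov 2, 2002.
The opinion is issued: Nov 2, 2002 + 22 days = Nov 24, 2002.
Sep 28, 2002 falls between when the notice of appeal is filed (Sep 26, 2002) and when the record is transmitted (Oct 1, 2002).

The notice of appeal is filed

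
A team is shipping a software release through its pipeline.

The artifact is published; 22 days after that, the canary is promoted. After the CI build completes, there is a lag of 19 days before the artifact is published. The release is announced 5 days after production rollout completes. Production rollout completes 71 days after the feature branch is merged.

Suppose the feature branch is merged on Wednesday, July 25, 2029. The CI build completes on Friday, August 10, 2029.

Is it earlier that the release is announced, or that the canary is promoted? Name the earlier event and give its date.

The feature branch is merged: Jul 25, 2029.
Production rollout completes: Jul 25, 2029 + 71 days = Oct 4, 2029.
The release is announced: Oct 4, 2029 + 5 days = Oct 9, 2029.
The CI build completes: Aug 10, 2029.
The artifact is published: Aug 10, 2029 + 19 days = Aug 29, 2029.
The canary is promoted: Aug 29, 2029 + 22 days = Sep 20, 2029.
Comparing: the release is announced on Oct 9, 2029 vs the canary is promoted on Sep 20, 2029. Earlier: the canary is promoted.

The canary is promoted — Thursday, September 20, 2029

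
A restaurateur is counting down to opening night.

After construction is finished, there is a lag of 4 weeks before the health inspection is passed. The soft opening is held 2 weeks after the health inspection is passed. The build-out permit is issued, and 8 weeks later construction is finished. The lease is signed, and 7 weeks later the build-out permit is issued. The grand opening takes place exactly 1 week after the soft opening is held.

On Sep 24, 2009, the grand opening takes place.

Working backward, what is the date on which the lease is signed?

Apr 23, 2009

The grand opening takes place: Sep 24, 2009.
The soft opening is held: Sep 24, 2009 − 1 week = Sep 17, 2009.
The health inspection is passed: Sep 17, 2009 − 2 weeks = Sep 3, 2009.
Construction is finished: Sep 3, 2009 − 4 weeks = Aug 6, 2009.
The build-out permit is issued: Aug 6, 2009 − 8 weeks = Jun 11, 2009.
The lease is signed: Jun 11, 2009 − 7 weeks = Apr 23, 2009.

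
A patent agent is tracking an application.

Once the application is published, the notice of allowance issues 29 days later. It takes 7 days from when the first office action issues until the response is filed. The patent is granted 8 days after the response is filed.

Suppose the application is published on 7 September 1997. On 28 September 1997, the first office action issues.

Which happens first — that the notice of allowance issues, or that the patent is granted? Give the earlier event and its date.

The application is published: Sep 7, 1997.
The notice of allowance issues: Sep 7, 1997 + 29 days = Oct 6, 1997.
The first office action issues: Sep 28, 1997.
The response is filed: Sep 28, 1997 + 7 days = Oct 5, 1997.
The patent is granted: Oct 5, 1997 + 8 days = Oct 13, 1997.
Comparing: the notice of allowance issues on Oct 6, 1997 vs the patent is granted on Oct 13, 1997. Earlier: the notice of allowance issues.

The notice of allowance issues — 6 October 1997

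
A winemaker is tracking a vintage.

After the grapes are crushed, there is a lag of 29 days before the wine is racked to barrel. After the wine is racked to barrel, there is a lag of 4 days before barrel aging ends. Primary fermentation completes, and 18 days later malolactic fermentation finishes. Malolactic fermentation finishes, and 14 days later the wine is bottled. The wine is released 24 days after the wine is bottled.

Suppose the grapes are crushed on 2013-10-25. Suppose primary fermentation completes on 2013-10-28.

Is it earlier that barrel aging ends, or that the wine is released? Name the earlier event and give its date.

Barrel aging ends — 2013-11-27

The grapes are crushed: Oct 25, 2013.
The wine is racked to barrel: Oct 25, 2013 + 29 days = Nov 23, 2013.
Barrel aging ends: Nov 23, 2013 + 4 days = Nov 27, 2013.
Primary fermentation completes: Oct 28, 2013.
Malolactic fermentation finishes: Oct 28, 2013 + 18 days = Nov 15, 2013.
The wine is bottled: Nov 15, 2013 + 14 days = Nov 29, 2013.
The wine is released: Nov 29, 2013 + 24 days = Dec 23, 2013.
Comparing: barrel aging ends on Nov 27, 2013 vs the wine is released on Dec 23, 2013. Earlier: barrel aging ends.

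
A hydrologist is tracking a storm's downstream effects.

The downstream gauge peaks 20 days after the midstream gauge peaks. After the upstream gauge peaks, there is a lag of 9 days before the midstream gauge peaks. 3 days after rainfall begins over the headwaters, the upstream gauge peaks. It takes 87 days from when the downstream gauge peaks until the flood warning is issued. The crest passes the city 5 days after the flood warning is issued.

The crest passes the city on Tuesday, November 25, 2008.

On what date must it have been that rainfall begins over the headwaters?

The crest passes the city: Nov 25, 2008.
The flood warning is issued: Nov 25, 2008 − 5 days = Nov 20, 2008.
The downstream gauge peaks: Nov 20, 2008 − 87 days = Aug 25, 2008.
The midstream gauge peaks: Aug 25, 2008 − 20 days = Aug 5, 2008.
The upstream gauge peaks: Aug 5, 2008 − 9 days = Jul 27, 2008.
Rainfall begins over the headwaters: Jul 27, 2008 − 3 days = Jul 24, 2008.

Thursday, July 24, 2008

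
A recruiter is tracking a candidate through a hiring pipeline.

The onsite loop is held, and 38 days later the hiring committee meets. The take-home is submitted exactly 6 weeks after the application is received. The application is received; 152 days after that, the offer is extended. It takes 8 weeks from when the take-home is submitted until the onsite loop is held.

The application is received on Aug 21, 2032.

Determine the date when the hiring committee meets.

The application is received: Aug 21, 2032.
The take-home is submitted: Aug 21, 2032 + 6 weeks = Oct 2, 2032.
The onsite loop is held: Oct 2, 2032 + 8 weeks = Nov 27, 2032.
The hiring committee meets: Nov 27, 2032 + 38 days = Jan 4, 2033.

Jan 4, 2033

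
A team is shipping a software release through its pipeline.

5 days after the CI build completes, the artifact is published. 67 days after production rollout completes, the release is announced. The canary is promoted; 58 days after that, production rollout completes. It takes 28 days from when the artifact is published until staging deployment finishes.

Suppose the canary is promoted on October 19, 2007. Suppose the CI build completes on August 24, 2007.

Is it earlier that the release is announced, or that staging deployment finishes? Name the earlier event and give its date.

Staging deployment finishes — September 26, 2007

The canary is promoted: Oct 19, 2007.
Production rollout completes: Oct 19, 2007 + 58 days = Dec 16, 2007.
The release is announced: Dec 16, 2007 + 67 days = Feb 21, 2008.
The CI build completes: Aug 24, 2007.
The artifact is published: Aug 24, 2007 + 5 days = Aug 29, 2007.
Staging deployment finishes: Aug 29, 2007 + 28 days = Sep 26, 2007.
Comparing: the release is announced on Feb 21, 2008 vs staging deployment finishes on Sep 26, 2007. Earlier: staging deployment finishes.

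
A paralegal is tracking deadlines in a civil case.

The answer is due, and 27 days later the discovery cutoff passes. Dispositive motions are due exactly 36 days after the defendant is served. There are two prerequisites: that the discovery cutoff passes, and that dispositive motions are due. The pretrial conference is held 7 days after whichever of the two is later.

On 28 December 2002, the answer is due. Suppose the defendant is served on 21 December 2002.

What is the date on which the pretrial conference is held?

2 February 2003

The answer is due: Dec 28, 2002.
The discovery cutoff passes: Dec 28, 2002 + 27 days = Jan 24, 2003.
The defendant is served: Dec 21, 2002.
Dispositive motions are due: Dec 21, 2002 + 36 days = Jan 26, 2003.
Both prerequisites met — the discovery cutoff passes (Jan 24, 2003), dispositive motions are due (Jan 26, 2003); the later is Jan 26, 2003.
The pretrial conference is held: Jan 26, 2003 + 7 days = Feb 2, 2003.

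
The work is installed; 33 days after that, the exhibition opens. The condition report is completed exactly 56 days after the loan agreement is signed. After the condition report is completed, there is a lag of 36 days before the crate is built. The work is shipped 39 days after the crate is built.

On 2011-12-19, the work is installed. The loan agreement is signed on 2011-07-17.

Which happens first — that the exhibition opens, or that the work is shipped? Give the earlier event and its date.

The work is installed: Dec 19, 2011.
The exhibition opens: Dec 19, 2011 + 33 days = Jan 21, 2012.
The loan agreement is signed: Jul 17, 2011.
The condition report is completed: Jul 17, 2011 + 56 days = Sep 11, 2011.
The crate is built: Sep 11, 2011 + 36 days = Oct 17, 2011.
The work is shipped: Oct 17, 2011 + 39 days = Nov 25, 2011.
Comparing: the exhibition opens on Jan 21, 2012 vs the work is shipped on Nov 25, 2011. Earlier: the work is shipped.

The work is shipped — 2011-11-25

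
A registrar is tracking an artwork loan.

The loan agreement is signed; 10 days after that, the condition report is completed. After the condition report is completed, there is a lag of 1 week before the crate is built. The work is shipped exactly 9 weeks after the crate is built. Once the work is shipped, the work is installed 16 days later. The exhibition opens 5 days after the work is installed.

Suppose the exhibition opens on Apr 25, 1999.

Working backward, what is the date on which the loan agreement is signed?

Jan 14, 1999

The exhibition opens: Apr 25, 1999.
The work is installed: Apr 25, 1999 − 5 days = Apr 20, 1999.
The work is shipped: Apr 20, 1999 − 16 days = Apr 4, 1999.
The crate is built: Apr 4, 1999 − 9 weeks = Jan 31, 1999.
The condition report is completed: Jan 31, 1999 − 1 week = Jan 24, 1999.
The loan agreement is signed: Jan 24, 1999 − 10 days = Jan 14, 1999.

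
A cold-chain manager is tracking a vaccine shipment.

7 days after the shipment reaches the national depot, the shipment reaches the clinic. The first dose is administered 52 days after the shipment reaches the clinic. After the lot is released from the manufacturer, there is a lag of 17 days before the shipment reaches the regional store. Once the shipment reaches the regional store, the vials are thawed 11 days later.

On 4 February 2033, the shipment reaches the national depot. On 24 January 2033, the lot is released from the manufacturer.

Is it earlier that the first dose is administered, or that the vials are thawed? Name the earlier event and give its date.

The vials are thawed — 21 February 2033

The shipment reaches the national depot: Feb 4, 2033.
The shipment reaches the clinic: Feb 4, 2033 + 7 days = Feb 11, 2033.
The first dose is administered: Feb 11, 2033 + 52 days = Apr 4, 2033.
The lot is released from the manufacturer: Jan 24, 2033.
The shipment reaches the regional store: Jan 24, 2033 + 17 days = Feb 10, 2033.
The vials are thawed: Feb 10, 2033 + 11 days = Feb 21, 2033.
Comparing: the first dose is administered on Apr 4, 2033 vs the vials are thawed on Feb 21, 2033. Earlier: the vials are thawed.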